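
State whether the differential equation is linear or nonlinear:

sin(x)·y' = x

Linear (y and its derivatives appear to the first power only, no products of y terms)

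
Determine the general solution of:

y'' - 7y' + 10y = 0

Characteristic equation: r² - 7r + 10 = 0
Roots: r = 5, 2 (distinct real)
General solution: y = C₁e^(5x) + C₂e^(2x)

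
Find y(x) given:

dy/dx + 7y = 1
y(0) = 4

General solution: y = 1/7 + Ce^(-7x)
Applying y(0) = 4: C = 4 - 1/7 = 27/7
Particular solution: y = 1/7 + (27/7)e^(-7x)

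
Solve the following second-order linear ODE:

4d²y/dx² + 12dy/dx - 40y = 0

Characteristic equation: 4r² + 12r - 40 = 0
Divide by 4: r² + 3r - 10 = 0
Roots: r = 2, -5 (distinct real)
General solution: y = C₁e^(2x) + C₂e^(-5x)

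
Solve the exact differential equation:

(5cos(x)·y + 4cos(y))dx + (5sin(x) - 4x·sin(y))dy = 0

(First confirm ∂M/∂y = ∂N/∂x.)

Verify exactness: ∂M/∂y = ∂N/∂x ✓
Find F(x,y) such that ∂F/∂x = M, ∂F/∂y = N
Solution: 5sin(x)·y + 4x·cos(y) = C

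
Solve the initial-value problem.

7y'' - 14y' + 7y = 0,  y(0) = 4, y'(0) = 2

General solution: y = (C₁ + C₂x)e^x
Repeated root r = 1
Applying ICs: C₁ = 4, C₂ = -2
Particular solution: y = (4 - 2x)e^x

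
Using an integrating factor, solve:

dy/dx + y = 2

Using integrating factor method:

General solution: y = 2 + Ce^(-x)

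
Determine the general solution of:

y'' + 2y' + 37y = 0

Characteristic equation: r² + 2r + 37 = 0
Roots: r = -1 ± 6i (complex conjugates)
General solution: y = e^(-x)(C₁cos(6x) + C₂sin(6x))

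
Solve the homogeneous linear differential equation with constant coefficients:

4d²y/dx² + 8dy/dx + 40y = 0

Characteristic equation: 4r² + 8r + 40 = 0
Divide by 4: r² + 2r + 10 = 0
Roots: r = -1 ± 3i (complex conjugates)
General solution: y = e^(-x)(C₁cos(3x) + C₂sin(3x))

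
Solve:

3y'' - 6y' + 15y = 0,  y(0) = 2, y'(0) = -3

General solution: y = e^x(C₁cos(2x) + C₂sin(2x))
Complex roots r = 1 ± 2i
Applying ICs: C₁ = 2, C₂ = -5/2
Particular solution: y = e^x(2cos(2x) - (5/2)sin(2x))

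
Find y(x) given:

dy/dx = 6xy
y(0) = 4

General solution: y = Ce^(3x²)
Applying IC y(0) = 4:
Particular solution: y = 4e^(3x²)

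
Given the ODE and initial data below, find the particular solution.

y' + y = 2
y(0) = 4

General solution: y = 2 + Ce^(-x)
Applying y(0) = 4: C = 4 - 2 = 2
Particular solution: y = 2 + 2e^(-x)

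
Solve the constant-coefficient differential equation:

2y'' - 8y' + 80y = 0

Characteristic equation: 2r² - 8r + 80 = 0
Divide by 2: r² - 4r + 40 = 0
Roots: r = 2 ± 6i (complex conjugates)
General solution: y = e^(2x)(C₁cos(6x) + C₂sin(6x))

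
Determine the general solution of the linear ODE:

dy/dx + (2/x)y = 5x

Using integrating factor method:

General solution: y = (5/4)x^2 + Cx^(-2)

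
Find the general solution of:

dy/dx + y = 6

Using integrating factor method:

General solution: y = 6 + Ce^(-x)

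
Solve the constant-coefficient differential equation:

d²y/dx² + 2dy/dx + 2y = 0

Characteristic equation: r² + 2r + 2 = 0
Roots: r = -1 ± i (complex conjugates)
General solution: y = e^(-x)(C₁cos(x) + C₂sin(x))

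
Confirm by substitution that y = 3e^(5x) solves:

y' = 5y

Verification:
y = 3e^(5x)
y' = 15e^(5x)
5y = 15e^(5x)
y' = 5y ✓

Yes, it is a solution.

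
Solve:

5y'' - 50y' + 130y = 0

Characteristic equation: 5r² - 50r + 130 = 0
Divide by 5: r² - 10r + 26 = 0
Roots: r = 5 ± i (complex conjugates)
General solution: y = e^(5x)(C₁cos(x) + C₂sin(x))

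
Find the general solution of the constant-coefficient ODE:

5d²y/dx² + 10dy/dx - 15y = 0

Characteristic equation: 5r² + 10r - 15 = 0
Divide by 5: r² + 2r - 3 = 0
Roots: r = 1, -3 (distinct real)
General solution: y = C₁e^x + C₂e^(-3x)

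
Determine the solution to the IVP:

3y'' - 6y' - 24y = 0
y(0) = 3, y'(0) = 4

General solution: y = C₁e^(4x) + C₂e^(-2x)
Applying ICs: C₁ = 5/3, C₂ = 4/3
Particular solution: y = (5/3)e^(4x) + (4/3)e^(-2x)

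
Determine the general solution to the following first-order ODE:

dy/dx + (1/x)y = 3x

Using integrating factor method:

General solution: y = x^2 + C/x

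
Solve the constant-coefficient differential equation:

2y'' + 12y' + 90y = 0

Characteristic equation: 2r² + 12r + 90 = 0
Divide by 2: r² + 6r + 45 = 0
Roots: r = -3 ± 6i (complex conjugates)
General solution: y = e^(-3x)(C₁cos(6x) + C₂sin(6x))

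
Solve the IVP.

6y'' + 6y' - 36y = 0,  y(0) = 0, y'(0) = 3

General solution: y = C₁e^(2x) + C₂e^(-3x)
Applying ICs: C₁ = 3/5, C₂ = -3/5
Particular solution: y = (3/5)e^(2x) - (3/5)e^(-3x)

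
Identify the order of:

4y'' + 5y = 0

The order is 2 (highest derivative is of order 2).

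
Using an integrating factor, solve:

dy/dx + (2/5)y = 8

Using integrating factor method:

General solution: y = 20 + Ce^(-2x/5)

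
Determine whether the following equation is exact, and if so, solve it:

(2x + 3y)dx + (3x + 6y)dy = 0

Verify exactness: ∂M/∂y = ∂N/∂x ✓
Find F(x,y) such that ∂F/∂x = M, ∂F/∂y = N
Solution: x² + 3xy + 3y² = C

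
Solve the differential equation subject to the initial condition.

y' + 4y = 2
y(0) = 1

General solution: y = 1/2 + Ce^(-4x)
Applying y(0) = 1: C = 1 - 1/2 = 1/2
Particular solution: y = 1/2 + (1/2)e^(-4x)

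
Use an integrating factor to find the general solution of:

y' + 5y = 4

Using integrating factor method:

General solution: y = 4/5 + Ce^(-5x)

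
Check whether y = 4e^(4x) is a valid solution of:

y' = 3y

Verification:
y = 4e^(4x)
y' = 16e^(4x)
But 3y = 12e^(4x)
y' ≠ 3y — the derivative does not match

No, it is not a solution.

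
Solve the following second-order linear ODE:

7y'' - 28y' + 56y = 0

Characteristic equation: 7r² - 28r + 56 = 0
Divide by 7: r² - 4r + 8 = 0
Roots: r = 2 ± 2i (complex conjugates)
General solution: y = e^(2x)(C₁cos(2x) + C₂sin(2x))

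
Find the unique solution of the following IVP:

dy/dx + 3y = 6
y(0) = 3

General solution: y = 2 + Ce^(-3x)
Applying y(0) = 3: C = 3 - 2 = 1
Particular solution: y = 2 + e^(-3x)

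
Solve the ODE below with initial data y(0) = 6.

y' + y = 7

General solution: y = 7 + Ce^(-x)
Applying y(0) = 6: C = 6 - 7 = -1
Particular solution: y = 7 - e^(-x)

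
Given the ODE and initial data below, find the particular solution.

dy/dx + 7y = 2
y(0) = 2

General solution: y = 2/7 + Ce^(-7x)
Applying y(0) = 2: C = 2 - 2/7 = 12/7
Particular solution: y = 2/7 + (12/7)e^(-7x)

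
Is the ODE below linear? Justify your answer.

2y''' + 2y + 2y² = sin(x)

No. Nonlinear (y² term)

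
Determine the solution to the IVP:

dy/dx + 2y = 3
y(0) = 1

General solution: y = 3/2 + Ce^(-2x)
Applying y(0) = 1: C = 1 - 3/2 = -1/2
Particular solution: y = 3/2 - (1/2)e^(-2x)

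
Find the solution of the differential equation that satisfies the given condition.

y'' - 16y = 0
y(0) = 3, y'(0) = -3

General solution: y = C₁e^(4x) + C₂e^(-4x)
Applying ICs: C₁ = 9/8, C₂ = 15/8
Particular solution: y = (9/8)e^(4x) + (15/8)e^(-4x)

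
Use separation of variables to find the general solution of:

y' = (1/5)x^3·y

Separating variables and integrating:
ln|y| = x^4/20 + C

General solution: y = Ce^(x^4/20)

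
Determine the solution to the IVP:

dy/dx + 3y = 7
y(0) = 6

General solution: y = 7/3 + Ce^(-3x)
Applying y(0) = 6: C = 6 - 7/3 = 11/3
Particular solution: y = 7/3 + (11/3)e^(-3x)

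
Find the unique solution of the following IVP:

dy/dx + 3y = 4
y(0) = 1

General solution: y = 4/3 + Ce^(-3x)
Applying y(0) = 1: C = 1 - 4/3 = -1/3
Particular solution: y = 4/3 - (1/3)e^(-3x)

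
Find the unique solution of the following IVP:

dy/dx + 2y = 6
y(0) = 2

General solution: y = 3 + Ce^(-2x)
Applying y(0) = 2: C = 2 - 3 = -1
Particular solution: y = 3 - e^(-2x)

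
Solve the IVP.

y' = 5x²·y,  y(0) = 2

General solution: y = Ce^(5x³/3)
Applying IC y(0) = 2:
Particular solution: y = 2e^(5x³/3)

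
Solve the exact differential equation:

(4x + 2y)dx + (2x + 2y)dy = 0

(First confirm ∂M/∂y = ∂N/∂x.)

Verify exactness: ∂M/∂y = ∂N/∂x ✓
Find F(x,y) such that ∂F/∂x = M, ∂F/∂y = N
Solution: 2x² + 2xy + y² = C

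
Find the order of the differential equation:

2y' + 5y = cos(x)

The order is 1 (highest derivative is of order 1).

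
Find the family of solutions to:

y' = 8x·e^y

Separating variables and integrating:
-e^(-y) = 4x² + C

General solution: y = -ln(C - 4x²)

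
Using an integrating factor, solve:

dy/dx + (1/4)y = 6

Using integrating factor method:

General solution: y = 24 + Ce^(-x/4)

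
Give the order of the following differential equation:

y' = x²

The order is 1 (highest derivative is of order 1).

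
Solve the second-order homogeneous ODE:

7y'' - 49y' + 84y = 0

Characteristic equation: 7r² - 49r + 84 = 0
Divide by 7: r² - 7r + 12 = 0
Roots: r = 4, 3 (distinct real)
General solution: y = C₁e^(4x) + C₂e^(3x)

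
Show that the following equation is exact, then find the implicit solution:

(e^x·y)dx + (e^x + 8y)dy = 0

Verify exactness: ∂M/∂y = ∂N/∂x ✓
Find F(x,y) such that ∂F/∂x = M, ∂F/∂y = N
Solution: e^x·y + 4y² = C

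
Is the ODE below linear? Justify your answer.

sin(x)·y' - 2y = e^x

Yes. Linear (y and its derivatives appear to the first power only, no products of y terms)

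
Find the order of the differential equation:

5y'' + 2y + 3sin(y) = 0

The order is 2 (highest derivative is of order 2).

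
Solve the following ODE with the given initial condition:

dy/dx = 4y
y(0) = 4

General solution: y = Ce^(4x)
Applying IC y(0) = 4:
Particular solution: y = 4e^(4x)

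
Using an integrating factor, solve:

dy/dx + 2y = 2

Using integrating factor method:

General solution: y = 1 + Ce^(-2x)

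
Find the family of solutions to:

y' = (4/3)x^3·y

Separating variables and integrating:
ln|y| = x^4/3 + C

General solution: y = Ce^(x^4/3)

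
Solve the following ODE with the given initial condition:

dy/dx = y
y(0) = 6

General solution: y = Ce^x
Applying IC y(0) = 6:
Particular solution: y = 6e^x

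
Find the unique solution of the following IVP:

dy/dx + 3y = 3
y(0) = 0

General solution: y = 1 + Ce^(-3x)
Applying y(0) = 0: C = 0 - 1 = -1
Particular solution: y = 1 - e^(-3x)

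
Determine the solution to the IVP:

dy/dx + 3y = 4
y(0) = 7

General solution: y = 4/3 + Ce^(-3x)
Applying y(0) = 7: C = 7 - 4/3 = 17/3
Particular solution: y = 4/3 + (17/3)e^(-3x)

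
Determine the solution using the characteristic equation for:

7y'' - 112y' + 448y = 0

Characteristic equation: 7r² - 112r + 448 = 0
Divide by 7: r² - 16r + 64 = 0
Factored: (r - 8)² = 0
Repeated root: r = 8
General solution: y = (C₁ + C₂x)e^(8x)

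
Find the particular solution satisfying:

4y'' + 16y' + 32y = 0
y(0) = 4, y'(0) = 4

General solution: y = e^(-2x)(C₁cos(2x) + C₂sin(2x))
Complex roots r = -2 ± 2i
Applying ICs: C₁ = 4, C₂ = 6
Particular solution: y = e^(-2x)(4cos(2x) + 6sin(2x))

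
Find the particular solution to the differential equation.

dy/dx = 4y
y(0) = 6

General solution: y = Ce^(4x)
Applying IC y(0) = 6:
Particular solution: y = 6e^(4x)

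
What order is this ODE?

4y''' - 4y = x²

The order is 3 (highest derivative is of order 3).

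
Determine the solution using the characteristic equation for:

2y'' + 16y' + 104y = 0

Characteristic equation: 2r² + 16r + 104 = 0
Divide by 2: r² + 8r + 52 = 0
Roots: r = -4 ± 6i (complex conjugates)
General solution: y = e^(-4x)(C₁cos(6x) + C₂sin(6x))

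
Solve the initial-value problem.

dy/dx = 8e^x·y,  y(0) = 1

General solution: y = Ce^(8e^x)
Applying IC y(0) = 1:
Particular solution: y = e^(8(e^x - 1))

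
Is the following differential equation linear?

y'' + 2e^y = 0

No. Nonlinear (e^y is nonlinear in y)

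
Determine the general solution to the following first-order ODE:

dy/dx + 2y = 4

Using integrating factor method:

General solution: y = 2 + Ce^(-2x)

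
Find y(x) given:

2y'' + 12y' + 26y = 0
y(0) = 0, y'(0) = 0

General solution: y = e^(-3x)(C₁cos(2x) + C₂sin(2x))
Complex roots r = -3 ± 2i
Applying ICs: C₁ = 0, C₂ = 0
Particular solution: y = 0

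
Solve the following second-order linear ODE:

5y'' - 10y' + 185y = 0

Characteristic equation: 5r² - 10r + 185 = 0
Divide by 5: r² - 2r + 37 = 0
Roots: r = 1 ± 6i (complex conjugates)
General solution: y = e^x(C₁cos(6x) + C₂sin(6x))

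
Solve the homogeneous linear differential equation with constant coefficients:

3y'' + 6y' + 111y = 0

Characteristic equation: 3r² + 6r + 111 = 0
Divide by 3: r² + 2r + 37 = 0
Roots: r = -1 ± 6i (complex conjugates)
General solution: y = e^(-x)(C₁cos(6x) + C₂sin(6x))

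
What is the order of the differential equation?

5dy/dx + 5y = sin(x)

The order is 1 (highest derivative is of order 1).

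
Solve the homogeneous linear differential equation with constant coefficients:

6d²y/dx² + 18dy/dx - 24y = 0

Characteristic equation: 6r² + 18r - 24 = 0
Divide by 6: r² + 3r - 4 = 0
Roots: r = 1, -4 (distinct real)
General solution: y = C₁e^x + C₂e^(-4x)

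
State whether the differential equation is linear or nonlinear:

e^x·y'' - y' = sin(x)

Linear (y and its derivatives appear to the first power only, no products of y terms)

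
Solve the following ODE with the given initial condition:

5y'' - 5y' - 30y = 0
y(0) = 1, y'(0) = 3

General solution: y = C₁e^(3x) + C₂e^(-2x)
Applying ICs: C₁ = 1, C₂ = 0
Particular solution: y = e^(3x)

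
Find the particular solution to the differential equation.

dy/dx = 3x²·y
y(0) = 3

General solution: y = Ce^(x³)
Applying IC y(0) = 3:
Particular solution: y = 3e^(x³)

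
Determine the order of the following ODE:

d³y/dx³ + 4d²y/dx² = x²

The order is 3 (highest derivative is of order 3).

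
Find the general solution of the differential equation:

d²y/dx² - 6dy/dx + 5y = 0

Characteristic equation: r² - 6r + 5 = 0
Roots: r = 5, 1 (distinct real)
General solution: y = C₁e^(5x) + C₂e^x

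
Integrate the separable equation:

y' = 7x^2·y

Separating variables and integrating:
ln|y| = 7x^3/3 + C

General solution: y = Ce^(7x^3/3)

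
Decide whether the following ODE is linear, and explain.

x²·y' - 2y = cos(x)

Linear (y and its derivatives appear to the first power only, no products of y terms)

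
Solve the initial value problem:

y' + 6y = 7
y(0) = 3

General solution: y = 7/6 + Ce^(-6x)
Applying y(0) = 3: C = 3 - 7/6 = 11/6
Particular solution: y = 7/6 + (11/6)e^(-6x)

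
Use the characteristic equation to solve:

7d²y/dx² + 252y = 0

Characteristic equation: 7r² + 252 = 0
Divide by 7: r² + 36 = 0
Roots: r = ±6i (complex conjugates)
General solution: y = C₁cos(6x) + C₂sin(6x)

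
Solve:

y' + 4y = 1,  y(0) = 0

General solution: y = 1/4 + Ce^(-4x)
Applying y(0) = 0: C = 0 - 1/4 = -1/4
Particular solution: y = 1/4 - (1/4)e^(-4x)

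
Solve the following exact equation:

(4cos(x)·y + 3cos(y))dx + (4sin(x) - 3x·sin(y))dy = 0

Verify exactness: ∂M/∂y = ∂N/∂x ✓
Find F(x,y) such that ∂F/∂x = M, ∂F/∂y = N
Solution: 4sin(x)·y + 3x·cos(y) = C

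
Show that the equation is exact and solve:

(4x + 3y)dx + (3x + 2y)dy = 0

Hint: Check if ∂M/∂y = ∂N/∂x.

Verify exactness: ∂M/∂y = ∂N/∂x ✓
Find F(x,y) such that ∂F/∂x = M, ∂F/∂y = N
Solution: 2x² + 3xy + y² = C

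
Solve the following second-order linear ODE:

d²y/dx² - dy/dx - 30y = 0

Characteristic equation: r² - r - 30 = 0
Roots: r = 6, -5 (distinct real)
General solution: y = C₁e^(6x) + C₂e^(-5x)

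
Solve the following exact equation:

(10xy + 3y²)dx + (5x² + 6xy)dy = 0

Verify exactness: ∂M/∂y = ∂N/∂x ✓
Find F(x,y) such that ∂F/∂x = M, ∂F/∂y = N
Solution: 5x²y + 3xy² = C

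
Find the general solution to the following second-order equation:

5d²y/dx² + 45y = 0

Characteristic equation: 5r² + 45 = 0
Divide by 5: r² + 9 = 0
Roots: r = ±3i (complex conjugates)
General solution: y = C₁cos(3x) + C₂sin(3x)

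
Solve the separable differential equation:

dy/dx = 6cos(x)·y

Separating variables and integrating:
ln|y| = 6sin(x) + C

General solution: y = Ce^(6sin(x))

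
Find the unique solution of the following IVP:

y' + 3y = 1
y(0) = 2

General solution: y = 1/3 + Ce^(-3x)
Applying y(0) = 2: C = 2 - 1/3 = 5/3
Particular solution: y = 1/3 + (5/3)e^(-3x)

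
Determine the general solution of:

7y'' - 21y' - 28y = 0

Characteristic equation: 7r² - 21r - 28 = 0
Divide by 7: r² - 3r - 4 = 0
Roots: r = 4, -1 (distinct real)
General solution: y = C₁e^(4x) + C₂e^(-x)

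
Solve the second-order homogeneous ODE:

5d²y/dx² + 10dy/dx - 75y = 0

Characteristic equation: 5r² + 10r - 75 = 0
Divide by 5: r² + 2r - 15 = 0
Roots: r = 3, -5 (distinct real)
General solution: y = C₁e^(3x) + C₂e^(-5x)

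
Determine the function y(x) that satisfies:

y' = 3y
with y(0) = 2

General solution: y = Ce^(3x)
Applying IC y(0) = 2:
Particular solution: y = 2e^(3x)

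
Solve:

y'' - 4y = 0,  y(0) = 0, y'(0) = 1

General solution: y = C₁e^(2x) + C₂e^(-2x)
Applying ICs: C₁ = 1/4, C₂ = -1/4
Particular solution: y = (1/4)e^(2x) - (1/4)e^(-2x)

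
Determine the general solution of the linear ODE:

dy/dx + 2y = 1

Using integrating factor method:

General solution: y = 1/2 + Ce^(-2x)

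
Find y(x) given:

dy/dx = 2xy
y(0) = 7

General solution: y = Ce^(x²)
Applying IC y(0) = 7:
Particular solution: y = 7e^(x²)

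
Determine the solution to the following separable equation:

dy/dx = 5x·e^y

Separating variables and integrating:
-e^(-y) = 5x²/2 + C

General solution: y = -ln(C - 5x²/2)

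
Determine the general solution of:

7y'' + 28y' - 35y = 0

Characteristic equation: 7r² + 28r - 35 = 0
Divide by 7: r² + 4r - 5 = 0
Roots: r = 1, -5 (distinct real)
General solution: y = C₁e^x + C₂e^(-5x)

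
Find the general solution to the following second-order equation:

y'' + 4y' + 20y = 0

Characteristic equation: r² + 4r + 20 = 0
Roots: r = -2 ± 4i (complex conjugates)
General solution: y = e^(-2x)(C₁cos(4x) + C₂sin(4x))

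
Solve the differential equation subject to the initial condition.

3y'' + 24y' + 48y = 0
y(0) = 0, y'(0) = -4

General solution: y = (C₁ + C₂x)e^(-4x)
Repeated root r = -4
Applying ICs: C₁ = 0, C₂ = -4
Particular solution: y = -4xe^(-4x)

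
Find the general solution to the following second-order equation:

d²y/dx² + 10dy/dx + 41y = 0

Characteristic equation: r² + 10r + 41 = 0
Roots: r = -5 ± 4i (complex conjugates)
General solution: y = e^(-5x)(C₁cos(4x) + C₂sin(4x))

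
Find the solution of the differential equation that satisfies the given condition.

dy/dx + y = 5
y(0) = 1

General solution: y = 5 + Ce^(-x)
Applying y(0) = 1: C = 1 - 5 = -4
Particular solution: y = 5 - 4e^(-x)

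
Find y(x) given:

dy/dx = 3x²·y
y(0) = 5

General solution: y = Ce^(x³)
Applying IC y(0) = 5:
Particular solution: y = 5e^(x³)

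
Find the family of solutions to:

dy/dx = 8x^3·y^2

Separating variables and integrating:
-1/y = 2x^4 + C

General solution: y^-1 = -2x^4 + C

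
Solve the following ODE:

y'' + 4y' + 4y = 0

Characteristic equation: r² + 4r + 4 = 0
Factored: (r + 2)² = 0
Repeated root: r = -2
General solution: y = (C₁ + C₂x)e^(-2x)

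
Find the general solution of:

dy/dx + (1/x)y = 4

Using integrating factor method:

General solution: y = 2x + C/x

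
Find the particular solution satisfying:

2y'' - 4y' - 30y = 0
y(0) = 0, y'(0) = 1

General solution: y = C₁e^(5x) + C₂e^(-3x)
Applying ICs: C₁ = 1/8, C₂ = -1/8
Particular solution: y = (1/8)e^(5x) - (1/8)e^(-3x)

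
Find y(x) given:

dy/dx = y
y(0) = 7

General solution: y = Ce^x
Applying IC y(0) = 7:
Particular solution: y = 7e^x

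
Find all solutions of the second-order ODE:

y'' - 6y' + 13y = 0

Characteristic equation: r² - 6r + 13 = 0
Roots: r = 3 ± 2i (complex conjugates)
General solution: y = e^(3x)(C₁cos(2x) + C₂sin(2x))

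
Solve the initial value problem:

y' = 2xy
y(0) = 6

General solution: y = Ce^(x²)
Applying IC y(0) = 6:
Particular solution: y = 6e^(x²)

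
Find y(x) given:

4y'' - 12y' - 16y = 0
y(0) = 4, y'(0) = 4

General solution: y = C₁e^(4x) + C₂e^(-x)
Applying ICs: C₁ = 8/5, C₂ = 12/5
Particular solution: y = (8/5)e^(4x) + (12/5)e^(-x)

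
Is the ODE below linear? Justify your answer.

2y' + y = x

Yes. Linear (y and its derivatives appear to the first power only, no products of y terms)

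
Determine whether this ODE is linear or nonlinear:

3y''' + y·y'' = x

Nonlinear (y·y'' term)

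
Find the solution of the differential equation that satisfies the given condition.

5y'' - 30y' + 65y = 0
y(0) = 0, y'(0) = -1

General solution: y = e^(3x)(C₁cos(2x) + C₂sin(2x))
Complex roots r = 3 ± 2i
Applying ICs: C₁ = 0, C₂ = -1/2
Particular solution: y = e^(3x)(-(1/2)sin(2x))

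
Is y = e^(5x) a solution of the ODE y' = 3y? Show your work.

Verification:
y = e^(5x)
y' = 5e^(5x)
But 3y = 3e^(5x)
y' ≠ 3y — the derivative does not match

No, it is not a solution.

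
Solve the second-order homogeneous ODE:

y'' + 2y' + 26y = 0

Characteristic equation: r² + 2r + 26 = 0
Roots: r = -1 ± 5i (complex conjugates)
General solution: y = e^(-x)(C₁cos(5x) + C₂sin(5x))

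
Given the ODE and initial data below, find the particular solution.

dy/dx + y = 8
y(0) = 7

General solution: y = 8 + Ce^(-x)
Applying y(0) = 7: C = 7 - 8 = -1
Particular solution: y = 8 - e^(-x)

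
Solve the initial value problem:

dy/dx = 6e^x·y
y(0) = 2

General solution: y = Ce^(6e^x)
Applying IC y(0) = 2:
Particular solution: y = 2e^(6(e^x - 1))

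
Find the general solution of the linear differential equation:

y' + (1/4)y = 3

Using integrating factor method:

General solution: y = 12 + Ce^(-x/4)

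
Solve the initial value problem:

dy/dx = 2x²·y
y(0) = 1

General solution: y = Ce^(2x³/3)
Applying IC y(0) = 1:
Particular solution: y = e^(2x³/3)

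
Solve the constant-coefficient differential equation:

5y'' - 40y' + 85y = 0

Characteristic equation: 5r² - 40r + 85 = 0
Divide by 5: r² - 8r + 17 = 0
Roots: r = 4 ± i (complex conjugates)
General solution: y = e^(4x)(C₁cos(x) + C₂sin(x))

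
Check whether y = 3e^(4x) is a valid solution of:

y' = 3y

Verification:
y = 3e^(4x)
y' = 12e^(4x)
But 3y = 9e^(4x)
y' ≠ 3y — the derivative does not match

No, it is not a solution.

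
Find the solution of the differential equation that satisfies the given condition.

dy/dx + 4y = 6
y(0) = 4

General solution: y = 3/2 + Ce^(-4x)
Applying y(0) = 4: C = 4 - 3/2 = 5/2
Particular solution: y = 3/2 + (5/2)e^(-4x)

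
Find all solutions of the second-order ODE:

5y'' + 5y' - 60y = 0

Characteristic equation: 5r² + 5r - 60 = 0
Divide by 5: r² + r - 12 = 0
Roots: r = 3, -4 (distinct real)
General solution: y = C₁e^(3x) + C₂e^(-4x)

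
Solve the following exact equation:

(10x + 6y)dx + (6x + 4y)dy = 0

Verify exactness: ∂M/∂y = ∂N/∂x ✓
Find F(x,y) such that ∂F/∂x = M, ∂F/∂y = N
Solution: 5x² + 6xy + 2y² = C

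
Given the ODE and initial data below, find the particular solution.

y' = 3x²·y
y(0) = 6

General solution: y = Ce^(x³)
Applying IC y(0) = 6:
Particular solution: y = 6e^(x³)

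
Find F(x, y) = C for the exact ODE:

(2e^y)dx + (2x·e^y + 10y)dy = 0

Verify exactness: ∂M/∂y = ∂N/∂x ✓
Find F(x,y) such that ∂F/∂x = M, ∂F/∂y = N
Solution: 2x·e^y + 5y² = C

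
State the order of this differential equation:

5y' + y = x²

The order is 1 (highest derivative is of order 1).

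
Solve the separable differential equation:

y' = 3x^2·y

Separating variables and integrating:
ln|y| = x^3 + C

General solution: y = Ce^(x^3)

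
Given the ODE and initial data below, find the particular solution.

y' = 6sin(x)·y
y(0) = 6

General solution: y = Ce^(-6cos(x))
Applying IC y(0) = 6:
Particular solution: y = 6e^(6(1-cos(x)))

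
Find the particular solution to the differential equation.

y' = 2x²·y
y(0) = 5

General solution: y = Ce^(2x³/3)
Applying IC y(0) = 5:
Particular solution: y = 5e^(2x³/3)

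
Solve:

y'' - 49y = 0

Characteristic equation: r² - 49 = 0
Roots: r = 7, -7 (distinct real)
General solution: y = C₁e^(7x) + C₂e^(-7x)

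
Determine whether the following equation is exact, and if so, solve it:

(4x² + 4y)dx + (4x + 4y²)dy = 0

Verify exactness: ∂M/∂y = ∂N/∂x ✓
Find F(x,y) such that ∂F/∂x = M, ∂F/∂y = N
Solution: 4x³/3 + 4xy + 4y³/3 = C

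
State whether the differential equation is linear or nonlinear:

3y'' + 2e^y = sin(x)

Nonlinear (e^y is nonlinear in y)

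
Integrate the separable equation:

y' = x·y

Separating variables and integrating:
ln|y| = x^2/2 + C

General solution: y = Ce^(x^2/2)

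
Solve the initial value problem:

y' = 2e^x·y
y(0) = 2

General solution: y = Ce^(2e^x)
Applying IC y(0) = 2:
Particular solution: y = 2e^(2(e^x - 1))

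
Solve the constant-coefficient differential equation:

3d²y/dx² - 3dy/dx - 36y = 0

Characteristic equation: 3r² - 3r - 36 = 0
Divide by 3: r² - r - 12 = 0
Roots: r = 4, -3 (distinct real)
General solution: y = C₁e^(4x) + C₂e^(-3x)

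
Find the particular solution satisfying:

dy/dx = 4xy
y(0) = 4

General solution: y = Ce^(2x²)
Applying IC y(0) = 4:
Particular solution: y = 4e^(2x²)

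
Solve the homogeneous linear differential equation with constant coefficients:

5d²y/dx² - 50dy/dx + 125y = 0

Characteristic equation: 5r² - 50r + 125 = 0
Divide by 5: r² - 10r + 25 = 0
Factored: (r - 5)² = 0
Repeated root: r = 5
General solution: y = (C₁ + C₂x)e^(5x)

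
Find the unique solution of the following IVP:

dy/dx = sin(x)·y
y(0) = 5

General solution: y = Ce^(-cos(x))
Applying IC y(0) = 5:
Particular solution: y = 5e^(1-cos(x))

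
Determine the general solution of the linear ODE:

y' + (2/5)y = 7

Using integrating factor method:

General solution: y = 35/2 + Ce^(-2x/5)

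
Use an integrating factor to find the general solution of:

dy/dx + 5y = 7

Using integrating factor method:

General solution: y = 7/5 + Ce^(-5x)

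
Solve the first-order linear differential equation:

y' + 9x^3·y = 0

Using integrating factor method:

General solution: y = Ce^(-9x^4/4)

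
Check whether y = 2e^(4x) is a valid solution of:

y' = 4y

Verification:
y = 2e^(4x)
y' = 8e^(4x)
4y = 8e^(4x)
y' = 4y ✓

Yes, it is a solution.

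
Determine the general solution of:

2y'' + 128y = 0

Characteristic equation: 2r² + 128 = 0
Divide by 2: r² + 64 = 0
Roots: r = ±8i (complex conjugates)
General solution: y = C₁cos(8x) + C₂sin(8x)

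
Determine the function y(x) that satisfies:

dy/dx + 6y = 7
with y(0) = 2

General solution: y = 7/6 + Ce^(-6x)
Applying y(0) = 2: C = 2 - 7/6 = 5/6
Particular solution: y = 7/6 + (5/6)e^(-6x)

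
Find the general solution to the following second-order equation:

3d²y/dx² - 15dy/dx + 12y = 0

Characteristic equation: 3r² - 15r + 12 = 0
Divide by 3: r² - 5r + 4 = 0
Roots: r = 4, 1 (distinct real)
General solution: y = C₁e^(4x) + C₂e^x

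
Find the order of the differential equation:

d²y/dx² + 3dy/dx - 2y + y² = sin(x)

The order is 2 (highest derivative is of order 2).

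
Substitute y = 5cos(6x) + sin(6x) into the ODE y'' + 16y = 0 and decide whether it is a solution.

Verification:
y'' = -180cos(6x) - 36sin(6x)
y'' + 16y ≠ 0 (frequency mismatch: got 36 instead of 16)

No, it is not a solution.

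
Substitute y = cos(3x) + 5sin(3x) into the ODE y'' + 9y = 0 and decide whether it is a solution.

Verification:
y'' = -9cos(3x) - 45sin(3x)
y'' + 9y = 0 ✓

Yes, it is a solution.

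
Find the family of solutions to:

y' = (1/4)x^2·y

Separating variables and integrating:
ln|y| = x^3/12 + C

General solution: y = Ce^(x^3/12)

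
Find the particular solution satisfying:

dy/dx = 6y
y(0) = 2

General solution: y = Ce^(6x)
Applying IC y(0) = 2:
Particular solution: y = 2e^(6x)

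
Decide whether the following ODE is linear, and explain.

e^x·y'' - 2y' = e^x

Linear (y and its derivatives appear to the first power only, no products of y terms)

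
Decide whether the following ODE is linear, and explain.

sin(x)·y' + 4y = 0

Linear (y and its derivatives appear to the first power only, no products of y terms)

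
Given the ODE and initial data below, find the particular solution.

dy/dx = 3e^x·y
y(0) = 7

General solution: y = Ce^(3e^x)
Applying IC y(0) = 7:
Particular solution: y = 7e^(3(e^x - 1))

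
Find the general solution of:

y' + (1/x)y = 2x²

Using integrating factor method:

General solution: y = (1/2)x^3 + C/x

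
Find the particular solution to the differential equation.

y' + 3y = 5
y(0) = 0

General solution: y = 5/3 + Ce^(-3x)
Applying y(0) = 0: C = 0 - 5/3 = -5/3
Particular solution: y = 5/3 - (5/3)e^(-3x)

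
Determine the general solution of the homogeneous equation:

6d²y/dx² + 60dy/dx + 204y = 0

Characteristic equation: 6r² + 60r + 204 = 0
Divide by 6: r² + 10r + 34 = 0
Roots: r = -5 ± 3i (complex conjugates)
General solution: y = e^(-5x)(C₁cos(3x) + C₂sin(3x))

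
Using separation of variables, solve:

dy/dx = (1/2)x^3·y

Separating variables and integrating:
ln|y| = x^4/8 + C

General solution: y = Ce^(x^4/8)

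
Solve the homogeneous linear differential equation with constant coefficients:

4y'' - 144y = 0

Characteristic equation: 4r² - 144 = 0
Divide by 4: r² - 36 = 0
Roots: r = 6, -6 (distinct real)
General solution: y = C₁e^(6x) + C₂e^(-6x)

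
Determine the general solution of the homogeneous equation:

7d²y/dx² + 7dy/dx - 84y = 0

Characteristic equation: 7r² + 7r - 84 = 0
Divide by 7: r² + r - 12 = 0
Roots: r = 3, -4 (distinct real)
General solution: y = C₁e^(3x) + C₂e^(-4x)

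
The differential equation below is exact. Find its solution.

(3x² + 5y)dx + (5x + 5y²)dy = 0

Verify exactness: ∂M/∂y = ∂N/∂x ✓
Find F(x,y) such that ∂F/∂x = M, ∂F/∂y = N
Solution: x³ + 5xy + 5y³/3 = C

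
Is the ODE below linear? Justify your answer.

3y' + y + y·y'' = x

No. Nonlinear (y·y'' term)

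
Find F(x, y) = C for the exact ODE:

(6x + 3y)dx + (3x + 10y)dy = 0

Verify exactness: ∂M/∂y = ∂N/∂x ✓
Find F(x,y) such that ∂F/∂x = M, ∂F/∂y = N
Solution: 3x² + 3xy + 5y² = C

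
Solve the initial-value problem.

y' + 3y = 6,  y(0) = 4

General solution: y = 2 + Ce^(-3x)
Applying y(0) = 4: C = 4 - 2 = 2
Particular solution: y = 2 + 2e^(-3x)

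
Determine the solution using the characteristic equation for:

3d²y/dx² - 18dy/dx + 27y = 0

Characteristic equation: 3r² - 18r + 27 = 0
Divide by 3: r² - 6r + 9 = 0
Factored: (r - 3)² = 0
Repeated root: r = 3
General solution: y = (C₁ + C₂x)e^(3x)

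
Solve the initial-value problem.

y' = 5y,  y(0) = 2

General solution: y = Ce^(5x)
Applying IC y(0) = 2:
Particular solution: y = 2e^(5x)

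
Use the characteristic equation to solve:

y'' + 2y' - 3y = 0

Characteristic equation: r² + 2r - 3 = 0
Roots: r = 1, -3 (distinct real)
General solution: y = C₁e^x + C₂e^(-3x)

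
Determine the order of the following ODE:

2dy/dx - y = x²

The order is 1 (highest derivative is of order 1).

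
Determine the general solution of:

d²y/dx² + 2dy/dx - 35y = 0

Characteristic equation: r² + 2r - 35 = 0
Roots: r = 5, -7 (distinct real)
General solution: y = C₁e^(5x) + C₂e^(-7x)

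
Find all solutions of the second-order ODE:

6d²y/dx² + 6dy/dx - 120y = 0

Characteristic equation: 6r² + 6r - 120 = 0
Divide by 6: r² + r - 20 = 0
Roots: r = 4, -5 (distinct real)
General solution: y = C₁e^(4x) + C₂e^(-5x)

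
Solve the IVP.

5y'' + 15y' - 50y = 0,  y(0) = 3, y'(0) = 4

General solution: y = C₁e^(2x) + C₂e^(-5x)
Applying ICs: C₁ = 19/7, C₂ = 2/7
Particular solution: y = (19/7)e^(2x) + (2/7)e^(-5x)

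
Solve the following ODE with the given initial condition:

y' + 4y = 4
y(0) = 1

General solution: y = 1 + Ce^(-4x)
Applying y(0) = 1: C = 1 - 1 = 0
Particular solution: y = 1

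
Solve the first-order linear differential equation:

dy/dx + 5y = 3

Using integrating factor method:

General solution: y = 3/5 + Ce^(-5x)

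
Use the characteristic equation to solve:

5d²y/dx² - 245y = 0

Characteristic equation: 5r² - 245 = 0
Divide by 5: r² - 49 = 0
Roots: r = 7, -7 (distinct real)
General solution: y = C₁e^(7x) + C₂e^(-7x)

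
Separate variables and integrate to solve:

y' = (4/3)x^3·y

Separating variables and integrating:
ln|y| = x^4/3 + C

General solution: y = Ce^(x^4/3)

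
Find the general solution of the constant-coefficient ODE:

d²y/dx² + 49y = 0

Characteristic equation: r² + 49 = 0
Roots: r = ±7i (complex conjugates)
General solution: y = C₁cos(7x) + C₂sin(7x)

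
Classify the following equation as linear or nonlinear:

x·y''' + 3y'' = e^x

Linear (y and its derivatives appear to the first power only, no products of y terms)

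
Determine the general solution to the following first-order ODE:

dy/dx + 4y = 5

Using integrating factor method:

General solution: y = 5/4 + Ce^(-4x)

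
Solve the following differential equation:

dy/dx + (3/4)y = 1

Using integrating factor method:

General solution: y = 4/3 + Ce^(-3x/4)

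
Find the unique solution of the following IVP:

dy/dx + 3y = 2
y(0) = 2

General solution: y = 2/3 + Ce^(-3x)
Applying y(0) = 2: C = 2 - 2/3 = 4/3
Particular solution: y = 2/3 + (4/3)e^(-3x)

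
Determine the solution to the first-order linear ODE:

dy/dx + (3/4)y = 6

Using integrating factor method:

General solution: y = 8 + Ce^(-3x/4)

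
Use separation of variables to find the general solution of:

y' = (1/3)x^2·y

Separating variables and integrating:
ln|y| = x^3/9 + C

General solution: y = Ce^(x^3/9)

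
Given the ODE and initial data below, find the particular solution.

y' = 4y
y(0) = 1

General solution: y = Ce^(4x)
Applying IC y(0) = 1:
Particular solution: y = e^(4x)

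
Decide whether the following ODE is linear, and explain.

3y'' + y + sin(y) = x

Nonlinear (sin(y) is nonlinear in y)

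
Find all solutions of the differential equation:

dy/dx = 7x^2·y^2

Separating variables and integrating:
-1/y = 7x^3/3 + C

General solution: y^-1 = (-7/3)x^3 + C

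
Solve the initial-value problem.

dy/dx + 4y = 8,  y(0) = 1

General solution: y = 2 + Ce^(-4x)
Applying y(0) = 1: C = 1 - 2 = -1
Particular solution: y = 2 - e^(-4x)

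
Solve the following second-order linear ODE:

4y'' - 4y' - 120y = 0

Characteristic equation: 4r² - 4r - 120 = 0
Divide by 4: r² - r - 30 = 0
Roots: r = 6, -5 (distinct real)
General solution: y = C₁e^(6x) + C₂e^(-5x)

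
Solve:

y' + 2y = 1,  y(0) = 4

General solution: y = 1/2 + Ce^(-2x)
Applying y(0) = 4: C = 4 - 1/2 = 7/2
Particular solution: y = 1/2 + (7/2)e^(-2x)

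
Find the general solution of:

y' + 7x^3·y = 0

Using integrating factor method:

General solution: y = Ce^(-7x^4/4)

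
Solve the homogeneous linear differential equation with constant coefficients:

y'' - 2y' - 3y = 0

Characteristic equation: r² - 2r - 3 = 0
Roots: r = 3, -1 (distinct real)
General solution: y = C₁e^(3x) + C₂e^(-x)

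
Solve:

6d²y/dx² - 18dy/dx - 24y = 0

Characteristic equation: 6r² - 18r - 24 = 0
Divide by 6: r² - 3r - 4 = 0
Roots: r = 4, -1 (distinct real)
General solution: y = C₁e^(4x) + C₂e^(-x)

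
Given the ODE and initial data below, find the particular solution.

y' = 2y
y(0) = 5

General solution: y = Ce^(2x)
Applying IC y(0) = 5:
Particular solution: y = 5e^(2x)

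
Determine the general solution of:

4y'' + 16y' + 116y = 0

Characteristic equation: 4r² + 16r + 116 = 0
Divide by 4: r² + 4r + 29 = 0
Roots: r = -2 ± 5i (complex conjugates)
General solution: y = e^(-2x)(C₁cos(5x) + C₂sin(5x))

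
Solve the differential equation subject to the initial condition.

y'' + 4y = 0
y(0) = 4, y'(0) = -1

General solution: y = C₁cos(2x) + C₂sin(2x)
Complex roots r = ±2i
Applying ICs: C₁ = 4, C₂ = -1/2
Particular solution: y = 4cos(2x) - (1/2)sin(2x)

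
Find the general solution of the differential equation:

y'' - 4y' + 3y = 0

Characteristic equation: r² - 4r + 3 = 0
Roots: r = 1, 3 (distinct real)
General solution: y = C₁e^x + C₂e^(3x)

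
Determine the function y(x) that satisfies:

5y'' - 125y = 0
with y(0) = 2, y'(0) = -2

General solution: y = C₁e^(5x) + C₂e^(-5x)
Applying ICs: C₁ = 4/5, C₂ = 6/5
Particular solution: y = (4/5)e^(5x) + (6/5)e^(-5x)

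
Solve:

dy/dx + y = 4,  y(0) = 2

General solution: y = 4 + Ce^(-x)
Applying y(0) = 2: C = 2 - 4 = -2
Particular solution: y = 4 - 2e^(-x)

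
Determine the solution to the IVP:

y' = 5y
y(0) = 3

General solution: y = Ce^(5x)
Applying IC y(0) = 3:
Particular solution: y = 3e^(5x)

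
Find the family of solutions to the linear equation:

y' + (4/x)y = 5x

Using integrating factor method:

General solution: y = (5/6)x^2 + Cx^(-4)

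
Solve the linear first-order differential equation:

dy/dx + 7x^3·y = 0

Using integrating factor method:

General solution: y = Ce^(-7x^4/4)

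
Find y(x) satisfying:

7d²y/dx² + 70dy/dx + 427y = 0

Characteristic equation: 7r² + 70r + 427 = 0
Divide by 7: r² + 10r + 61 = 0
Roots: r = -5 ± 6i (complex conjugates)
General solution: y = e^(-5x)(C₁cos(6x) + C₂sin(6x))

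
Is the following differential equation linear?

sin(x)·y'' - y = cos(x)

Yes. Linear (y and its derivatives appear to the first power only, no products of y terms)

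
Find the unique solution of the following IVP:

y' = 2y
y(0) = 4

General solution: y = Ce^(2x)
Applying IC y(0) = 4:
Particular solution: y = 4e^(2x)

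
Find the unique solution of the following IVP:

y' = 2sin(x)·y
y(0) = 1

General solution: y = Ce^(-2cos(x))
Applying IC y(0) = 1:
Particular solution: y = e^(2(1-cos(x)))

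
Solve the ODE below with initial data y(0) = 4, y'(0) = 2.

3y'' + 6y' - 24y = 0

General solution: y = C₁e^(2x) + C₂e^(-4x)
Applying ICs: C₁ = 3, C₂ = 1
Particular solution: y = 3e^(2x) + e^(-4x)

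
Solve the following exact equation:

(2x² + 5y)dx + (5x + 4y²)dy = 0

Verify exactness: ∂M/∂y = ∂N/∂x ✓
Find F(x,y) such that ∂F/∂x = M, ∂F/∂y = N
Solution: 2x³/3 + 5xy + 4y³/3 = C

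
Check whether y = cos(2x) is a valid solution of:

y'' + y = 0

Verification:
y'' = -4cos(2x)
y'' + y ≠ 0 (frequency mismatch: got 4 instead of 1)

No, it is not a solution.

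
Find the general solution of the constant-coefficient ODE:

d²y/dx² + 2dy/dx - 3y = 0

Characteristic equation: r² + 2r - 3 = 0
Roots: r = 1, -3 (distinct real)
General solution: y = C₁e^x + C₂e^(-3x)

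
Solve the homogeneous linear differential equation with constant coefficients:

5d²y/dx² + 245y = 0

Characteristic equation: 5r² + 245 = 0
Divide by 5: r² + 49 = 0
Roots: r = ±7i (complex conjugates)
General solution: y = C₁cos(7x) + C₂sin(7x)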